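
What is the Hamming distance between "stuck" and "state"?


Comparing character by character (same length = 5):
  Pos 0: 's' vs 's' =
  Pos 1: 't' vs 't' =
  Pos 2: 'u' vs 'a' !=
  Pos 3: 'c' vs 't' !=
  Pos 4: 'k' vs 'e' !=
Hamming distance = 3


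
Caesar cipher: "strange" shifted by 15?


Word: "strange"
Shift: 15
Each letter → (letter + shift) mod 26:
  's' (18) + 15 = 7 → 'h'
  't' (19) + 15 = 8 → 'i'
  'r' (17) + 15 = 6 → 'g'
  'a' (0) + 15 = 15 → 'p'
  'n' (13) + 15 = 2 → 'c'
  'g' (6) + 15 = 21 → 'v'
  'e' (4) + 15 = 19 → 't'
Result = "higpcvt"


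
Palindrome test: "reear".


Word: "reear"
Reversed: "raeer"
Forward == Backward? reear != raeer
Palindrome = No


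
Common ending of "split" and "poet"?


Word 1: "split"
Word 2: "poet"
Comparing from end:
  Pos -1: 't' == 't'
  Pos -2: 'i' != 'e' (stop)
LCS = "t" (length 1)


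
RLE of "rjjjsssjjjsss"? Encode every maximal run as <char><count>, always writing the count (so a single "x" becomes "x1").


String: "rjjjsssjjjsss"
Scanning for consecutive runs:
  'r' x 1
  'j' x 3
  's' x 3
  'j' x 3
  's' x 3
RLE = "r1j3s3j3s3"


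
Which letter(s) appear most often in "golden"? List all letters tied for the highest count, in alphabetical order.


Word: "golden"
Letter counts:
  'd': 1
  'e': 1
  'g': 1
  'l': 1
  'n': 1
  'o': 1
Maximum count = 1
Most frequent = 'd', 'e', 'g', 'l', 'n', 'o' (1 time each)


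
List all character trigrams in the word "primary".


Word: "primary" (length 7)
Number of trigrams = 7 - 3 + 1 = 5
  Position 0: "pri"
  Position 1: "rim"
  Position 2: "ima"
  Position 3: "mar"
  Position 4: "ary"
Trigrams = "pri", "rim", "ima", "mar", "ary"


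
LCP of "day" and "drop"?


Word 1: "day"
Word 2: "drop"
Comparing from start:
  Pos 0: 'd' == 'd'
  Pos 1: 'a' != 'r' (stop)
LCP = "d" (length 1)


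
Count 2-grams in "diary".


Word: "diary" (length 5)
Number of 2-grams = length - 2 + 1 = 5 - 2 + 1
= 4


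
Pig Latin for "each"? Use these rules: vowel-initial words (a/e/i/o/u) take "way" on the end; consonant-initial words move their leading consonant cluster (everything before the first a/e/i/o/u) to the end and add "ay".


Word: "each"
Starts with vowel → add 'way'
Pig Latin = "eachway"


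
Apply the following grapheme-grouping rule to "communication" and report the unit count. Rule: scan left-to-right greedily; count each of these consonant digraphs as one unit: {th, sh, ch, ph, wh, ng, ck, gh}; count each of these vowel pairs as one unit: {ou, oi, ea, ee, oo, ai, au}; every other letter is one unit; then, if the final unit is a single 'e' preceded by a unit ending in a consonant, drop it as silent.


Word: "communication" (13 letters)
Left-to-right scan:
  [1] 'c' (letter)
  [2] 'o' (letter)
  [3] 'm' (letter)
  [4] 'm' (letter)
  [5] 'u' (letter)
  [6] 'n' (letter)
  [7] 'i' (letter)
  [8] 'c' (letter)
  [9] 'a' (letter)
  [10] 't' (letter)
  [11] 'i' (letter)
  [12] 'o' (letter)
  [13] 'n' (letter)
Units from scan: 13
Sound units = 13 units


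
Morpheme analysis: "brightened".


Word: "brightened"
Morphemes: bright / -en / -ed
Each morpheme carries meaning
= 3 morphemes


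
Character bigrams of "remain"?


Word: "remain" (length 6)
Number of bigrams = 6 - 2 + 1 = 5
  Position 0: "re"
  Position 1: "em"
  Position 2: "ma"
  Position 3: "ai"
  Position 4: "in"
Bigrams = "re", "em", "ma", "ai", "in"


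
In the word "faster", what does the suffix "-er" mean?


Suffix: -er
Example: faster = fast + -er
Meaning = one who / more


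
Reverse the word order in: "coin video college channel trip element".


Original: "coin video college channel trip element"
Words (1..n): coin | video | college | channel | trip | element
Reversed (n..1): element | trip | channel | college | video | coin
Result = "element trip channel college video coin"


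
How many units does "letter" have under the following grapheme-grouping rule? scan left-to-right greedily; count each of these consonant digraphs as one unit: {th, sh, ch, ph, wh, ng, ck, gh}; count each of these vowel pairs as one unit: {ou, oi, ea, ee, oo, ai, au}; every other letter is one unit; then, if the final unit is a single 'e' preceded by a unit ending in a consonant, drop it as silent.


Word: "letter" (6 letters)
Left-to-right scan:
  [1] 'l' (letter)
  [2] 'e' (letter)
  [3] 't' (letter)
  [4] 't' (letter)
  [5] 'e' (letter)
  [6] 'r' (letter)
Units from scan: 6
Sound units = 6 units


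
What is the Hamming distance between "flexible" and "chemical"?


Comparing character by character (same length = 8):
  Pos 0: 'f' vs 'c' !=
  Pos 1: 'l' vs 'h' !=
  Pos 2: 'e' vs 'e' =
  Pos 3: 'x' vs 'm' !=
  Pos 4: 'i' vs 'i' =
  Pos 5: 'b' vs 'c' !=
  Pos 6: 'l' vs 'a' !=
  Pos 7: 'e' vs 'l' !=
Hamming distance = 6


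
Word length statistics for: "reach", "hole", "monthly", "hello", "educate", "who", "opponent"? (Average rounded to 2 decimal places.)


Lengths: "reach"=5, "hole"=4, "monthly"=7, "hello"=5, "educate"=7, "who"=3, "opponent"=8
Sum = 39, Count = 7
Average = 39/7 = 5.57
= avg=5.57, min=3, max=8


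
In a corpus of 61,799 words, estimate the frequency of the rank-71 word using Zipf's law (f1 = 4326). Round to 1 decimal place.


Zipf's law: f(r) = f(1) / r
f(1) = 4326
f(71) = 4326 / 71
= 60.9 occurrences


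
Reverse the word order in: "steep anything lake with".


Original: "steep anything lake with"
Words (1..n): steep | anything | lake | with
Reversed (n..1): with | lake | anything | steep
Result = "with lake anything steep"


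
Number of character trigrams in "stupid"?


Word: "stupid" (length 6)
Number of 3-grams = length - 3 + 1 = 6 - 3 + 1
= 4


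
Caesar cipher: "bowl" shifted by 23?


Word: "bowl"
Shift: 23
Each letter → (letter + shift) mod 26:
  'b' (1) + 23 = 24 → 'y'
  'o' (14) + 23 = 11 → 'l'
  'w' (22) + 23 = 19 → 't'
  'l' (11) + 23 = 8 → 'i'
Result = "ylti"


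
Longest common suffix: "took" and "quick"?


Word 1: "took"
Word 2: "quick"
Comparing from end:
  Pos -1: 'k' == 'k'
  Pos -2: 'o' != 'c' (stop)
LCS = "k" (length 1)


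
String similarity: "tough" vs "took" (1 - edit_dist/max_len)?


Word 1: "tough" (length 5)
Word 2: "took" (length 4)
One optimal edit sequence:
  1. keep 't'
  2. keep 'o'
  3. delete 'u'  (+1)
  4. substitute 'g' -> 'o'  (+1)
  5. substitute 'h' -> 'k'  (+1)
Edit distance = 3
Max length = max(5, 4) = 5
Similarity = 1 - 3/5
= 0.4000


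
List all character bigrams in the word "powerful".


Word: "powerful" (length 8)
Number of bigrams = 8 - 2 + 1 = 7
  Position 0: "po"
  Position 1: "ow"
  Position 2: "we"
  Position 3: "er"
  Position 4: "rf"
  Position 5: "fu"
  Position 6: "ul"
Bigrams = "po", "ow", "we", "er", "rf", "fu", "ul"


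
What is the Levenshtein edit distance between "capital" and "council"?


Word 1: "capital" (length 7)
Word 2: "council" (length 7)
One optimal edit sequence (insert/delete/substitute each cost 1):
  1. keep 'c'
  2. substitute 'a' -> 'o'  (+1)
  3. substitute 'p' -> 'u'  (+1)
  4. substitute 'i' -> 'n'  (+1)
  5. substitute 't' -> 'c'  (+1)
  6. substitute 'a' -> 'i'  (+1)
  7. keep 'l'
Total edit operations: 5
Edit distance = 5


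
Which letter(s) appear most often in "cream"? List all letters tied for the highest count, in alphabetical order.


Word: "cream"
Letter counts:
  'a': 1
  'c': 1
  'e': 1
  'm': 1
  'r': 1
Maximum count = 1
Most frequent = 'a', 'c', 'e', 'm', 'r' (1 time each)


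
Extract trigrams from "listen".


Word: "listen" (length 6)
Number of trigrams = 6 - 3 + 1 = 4
  Position 0: "lis"
  Position 1: "ist"
  Position 2: "ste"
  Position 3: "ten"
Trigrams = "lis", "ist", "ste", "ten"


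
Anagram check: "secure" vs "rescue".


Word 1: "secure" → sorted: ceersu
Word 2: "rescue" → sorted: ceersu
Same letters? ceersu == ceersu
Anagram = Yes


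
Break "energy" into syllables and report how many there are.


Word: "energy"
Syllable breakdown: en / er / gy
Counting: 3 parts
= 3 syllables


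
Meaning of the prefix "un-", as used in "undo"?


Prefix: un-
Example: undo = un- + do
Meaning = not / reverse


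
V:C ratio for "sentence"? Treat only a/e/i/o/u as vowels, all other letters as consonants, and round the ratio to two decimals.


Word: "sentence"
Vowels (a,e,i,o,u): 3
Consonants: 5
Ratio = 3/5
= 0.60


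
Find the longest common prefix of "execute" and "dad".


Word 1: "execute"
Word 2: "dad"
Comparing from start:
  Pos 0: 'e' != 'd' (stop)
LCP = "" (length 0)


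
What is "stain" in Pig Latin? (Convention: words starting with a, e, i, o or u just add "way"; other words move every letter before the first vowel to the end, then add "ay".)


Word: "stain"
Starts with consonant(s) → move to end, add 'ay'
Consonant cluster: "st"
Pig Latin = "ainstay"


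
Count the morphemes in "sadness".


Word: "sadness"
Morphemes: sad | -ness
Each morpheme carries meaning
= 2 morphemes


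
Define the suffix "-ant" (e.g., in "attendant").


Suffix: -ant
As in: attendant -> attend + -ant
Meaning = one who / that which


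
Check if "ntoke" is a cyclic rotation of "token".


Word: "token", Candidate: "ntoke"
Method: check if candidate is substring of word+word
"tokentoken" contains "ntoke"? Yes
Is rotation = Yes


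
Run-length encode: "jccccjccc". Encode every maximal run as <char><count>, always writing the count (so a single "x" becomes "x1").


String: "jccccjccc"
Scanning for consecutive runs:
  'j' x 1
  'c' x 4
  'j' x 1
  'c' x 3
RLE = "j1c4j1c3"


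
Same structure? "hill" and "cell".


Pattern of "hill": [0, 1, 2, 2]
Pattern of "cell": [0, 1, 2, 2]
Patterns match
Same pattern = Yes


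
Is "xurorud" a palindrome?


Word: "xurorud"
Reversed: "durorux"
Forward == Backward? xurorud != durorux
Palindrome = No


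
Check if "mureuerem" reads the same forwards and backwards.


Word: "mureuerem"
Reversed: "mereuerum"
Forward == Backward? mureuerem != mereuerum
Palindrome = No


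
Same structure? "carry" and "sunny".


Pattern of "carry": [0, 1, 2, 2, 3]
Pattern of "sunny": [0, 1, 2, 2, 3]
Patterns match
Same pattern = Yes


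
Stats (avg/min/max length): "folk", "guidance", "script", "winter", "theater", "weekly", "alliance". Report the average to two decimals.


Lengths: "folk"=4, "guidance"=8, "script"=6, "winter"=6, "theater"=7, "weekly"=6, "alliance"=8
Sum = 45, Count = 7
Average = 45/7 = 6.43
= avg=6.43, min=4, max=8


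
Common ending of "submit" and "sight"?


Word 1: "submit"
Word 2: "sight"
Comparing from end:
  Pos -1: 't' == 't'
  Pos -2: 'i' != 'h' (stop)
LCS = "t" (length 1)


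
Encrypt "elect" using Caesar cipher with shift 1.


Word: "elect"
Shift: 1
Each letter → (letter + shift) mod 26:
  'e' (4) + 1 = 5 → 'f'
  'l' (11) + 1 = 12 → 'm'
  'e' (4) + 1 = 5 → 'f'
  'c' (2) + 1 = 3 → 'd'
  't' (19) + 1 = 20 → 'u'
Result = "fmfdu"


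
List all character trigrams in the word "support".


Word: "support" (length 7)
Number of trigrams = 7 - 3 + 1 = 5
  Position 0: "sup"
  Position 1: "upp"
  Position 2: "ppo"
  Position 3: "por"
  Position 4: "ort"
Trigrams = "sup", "upp", "ppo", "por", "ort"


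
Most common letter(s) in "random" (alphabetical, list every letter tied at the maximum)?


Word: "random"
Letter counts:
  'a': 1
  'd': 1
  'm': 1
  'n': 1
  'o': 1
  'r': 1
Maximum count = 1
Most frequent = 'a', 'd', 'm', 'n', 'o', 'r' (1 time each)


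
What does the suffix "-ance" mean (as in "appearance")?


Suffix: -ance
Example: appearance (appear + -ance)
Meaning = state of


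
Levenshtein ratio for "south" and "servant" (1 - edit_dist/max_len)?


Word 1: "south" (length 5)
Word 2: "servant" (length 7)
One optimal edit sequence:
  1. keep 's'
  2. insert 'e'  (+1)
  3. insert 'r'  (+1)
  4. substitute 'o' -> 'v'  (+1)
  5. substitute 'u' -> 'a'  (+1)
  6. substitute 't' -> 'n'  (+1)
  7. substitute 'h' -> 't'  (+1)
Edit distance = 6
Max length = max(5, 7) = 7
Similarity = 1 - 6/7
= 0.1429


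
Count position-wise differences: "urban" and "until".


Comparing character by character (same length = 5):
  Pos 0: 'u' vs 'u' =
  Pos 1: 'r' vs 'n' !=
  Pos 2: 'b' vs 't' !=
  Pos 3: 'a' vs 'i' !=
  Pos 4: 'n' vs 'l' !=
Hamming distance = 4


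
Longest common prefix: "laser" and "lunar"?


Word 1: "laser"
Word 2: "lunar"
Comparing from start:
  Pos 0: 'l' == 'l'
  Pos 1: 'a' != 'u' (stop)
LCP = "l" (length 1)


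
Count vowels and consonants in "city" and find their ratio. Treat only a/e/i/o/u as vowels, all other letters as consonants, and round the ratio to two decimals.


Word: "city"
Vowels (a,e,i,o,u): 1
Consonants: 3
Ratio = 1/3
= 0.33


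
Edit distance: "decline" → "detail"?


Word 1: "decline" (length 7)
Word 2: "detail" (length 6)
One optimal edit sequence (insert/delete/substitute each cost 1):
  1. keep 'd'
  2. keep 'e'
  3. substitute 'c' -> 't'  (+1)
  4. substitute 'l' -> 'a'  (+1)
  5. keep 'i'
  6. delete 'n'  (+1)
  7. substitute 'e' -> 'l'  (+1)
Total edit operations: 4
Edit distance = 4


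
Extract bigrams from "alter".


Word: "alter" (length 5)
Number of bigrams = 5 - 2 + 1 = 4
  Position 0: "al"
  Position 1: "lt"
  Position 2: "te"
  Position 3: "er"
Bigrams = "al", "lt", "te", "er"


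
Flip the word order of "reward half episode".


Original: "reward half episode"
Words (1..n): reward | half | episode
Reversed (n..1): episode | half | reward
Result = "episode half reward"


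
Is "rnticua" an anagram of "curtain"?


Word 1: "curtain" → sorted: acinrtu
Word 2: "rnticua" → sorted: acinrtu
Same letters? acinrtu == acinrtu
Anagram = Yes


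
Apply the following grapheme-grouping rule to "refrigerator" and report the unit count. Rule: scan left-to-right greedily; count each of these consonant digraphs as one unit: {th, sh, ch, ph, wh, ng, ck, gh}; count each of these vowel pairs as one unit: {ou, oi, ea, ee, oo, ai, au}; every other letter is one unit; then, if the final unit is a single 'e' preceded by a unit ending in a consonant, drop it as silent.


Word: "refrigerator" (12 letters)
Left-to-right scan:
  (1) 'r' (letter)
  (2) 'e' (letter)
  (3) 'f' (letter)
  (4) 'r' (letter)
  (5) 'i' (letter)
  (6) 'g' (letter)
  (7) 'e' (letter)
  (8) 'r' (letter)
  (9) 'a' (letter)
  (10) 't' (letter)
  (11) 'o' (letter)
  (12) 'r' (letter)
Units from scan: 12
Sound units = 12 units


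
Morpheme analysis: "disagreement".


Word: "disagreement"
Morphemes: dis- | agree | -ment
Each morpheme carries meaning
= 3 morphemes


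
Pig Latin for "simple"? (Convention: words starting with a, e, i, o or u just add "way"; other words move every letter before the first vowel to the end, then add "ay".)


Word: "simple"
Starts with consonant(s) → move to end, add 'ay'
Consonant cluster: "s"
Pig Latin = "implesay"


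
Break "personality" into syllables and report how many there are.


Word: "personality"
Syllable breakdown: per · son · al · i · ty
Counting: 5 parts
= 5 syllables


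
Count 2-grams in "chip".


Word: "chip" (length 4)
Number of 2-grams = length - 2 + 1 = 4 - 2 + 1
= 3


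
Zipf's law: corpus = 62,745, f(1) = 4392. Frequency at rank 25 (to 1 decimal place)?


Zipf's law: f(r) = f(1) / r
f(1) = 4392
f(25) = 4392 / 25
= 175.7 occurrences


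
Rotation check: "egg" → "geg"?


Word: "egg", Candidate: "geg"
Method: check if candidate is substring of word+word
"eggegg" contains "geg"? Yes
Is rotation = Yes


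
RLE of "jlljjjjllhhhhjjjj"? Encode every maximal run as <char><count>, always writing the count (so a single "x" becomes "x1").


String: "jlljjjjllhhhhjjjj"
Scanning for consecutive runs:
  'j' x 1
  'l' x 2
  'j' x 4
  'l' x 2
  'h' x 4
  'j' x 4
RLE = "j1l2j4l2h4j4"


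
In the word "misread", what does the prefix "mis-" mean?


Prefix: mis-
Example: misread (mis- + read)
Meaning = wrongly


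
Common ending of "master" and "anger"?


Word 1: "master"
Word 2: "anger"
Comparing from end:
  Pos -1: 'r' == 'r'
  Pos -2: 'e' == 'e'
  Pos -3: 't' != 'g' (stop)
LCS = "er" (length 2)


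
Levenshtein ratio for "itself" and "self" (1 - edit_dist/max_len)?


Word 1: "itself" (length 6)
Word 2: "self" (length 4)
One optimal edit sequence:
  1. delete 'i'  (+1)
  2. delete 't'  (+1)
  3. keep 's'
  4. keep 'e'
  5. keep 'l'
  6. keep 'f'
Edit distance = 2
Max length = max(6, 4) = 6
Similarity = 1 - 2/6
= 0.6667


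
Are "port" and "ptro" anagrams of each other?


Word 1: "port" → sorted: oprt
Word 2: "ptro" → sorted: oprt
Same letters? oprt == oprt
Anagram = Yes


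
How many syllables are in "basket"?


Word: "basket"
Syllable breakdown: bas-ket
Counting: 2 parts
= 2 syllables


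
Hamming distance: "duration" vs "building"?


Comparing character by character (same length = 8):
  Pos 0: 'd' vs 'b' !=
  Pos 1: 'u' vs 'u' =
  Pos 2: 'r' vs 'i' !=
  Pos 3: 'a' vs 'l' !=
  Pos 4: 't' vs 'd' !=
  Pos 5: 'i' vs 'i' =
  Pos 6: 'o' vs 'n' !=
  Pos 7: 'n' vs 'g' !=
Hamming distance = 6


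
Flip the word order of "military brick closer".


Original: "military brick closer"
Words (1..n): military | brick | closer
Reversed (n..1): closer | brick | military
Result = "closer brick military"


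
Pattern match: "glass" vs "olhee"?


Pattern of "glass": [0, 1, 2, 3, 3]
Pattern of "olhee": [0, 1, 2, 3, 3]
Patterns match
Same pattern = Yes


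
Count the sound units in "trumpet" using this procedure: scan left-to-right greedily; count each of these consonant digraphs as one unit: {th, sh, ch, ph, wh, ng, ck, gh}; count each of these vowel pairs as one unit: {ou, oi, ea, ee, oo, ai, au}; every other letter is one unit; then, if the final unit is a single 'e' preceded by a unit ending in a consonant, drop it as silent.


Word: "trumpet" (7 letters)
Left-to-right scan:
  (1) 't' (letter)
  (2) 'r' (letter)
  (3) 'u' (letter)
  (4) 'm' (letter)
  (5) 'p' (letter)
  (6) 'e' (letter)
  (7) 't' (letter)
Units from scan: 7
Sound units = 7 units


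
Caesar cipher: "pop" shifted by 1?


Word: "pop"
Shift: 1
Each letter → (letter + shift) mod 26:
  'p' (15) + 1 = 16 → 'q'
  'o' (14) + 1 = 15 → 'p'
  'p' (15) + 1 = 16 → 'q'
Result = "qpq"


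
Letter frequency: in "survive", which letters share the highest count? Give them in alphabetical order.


Word: "survive"
Letter counts:
  'e': 1
  'i': 1
  'r': 1
  's': 1
  'u': 1
  'v': 2
Maximum count = 2
Most frequent = 'v' (2 times each)


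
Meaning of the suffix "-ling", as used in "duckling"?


Suffix: -ling
Example: duckling (duck + -ling)
Meaning = small / young


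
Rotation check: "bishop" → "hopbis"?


Word: "bishop", Candidate: "hopbis"
Method: check if candidate is substring of word+word
"bishopbishop" contains "hopbis"? Yes
Is rotation = Yes


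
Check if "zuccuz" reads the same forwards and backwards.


Word: "zuccuz"
Reversed: "zuccuz"
Forward == Backward? zuccuz == zuccuz
Palindrome = Yes


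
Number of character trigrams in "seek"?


Word: "seek" (length 4)
Number of 3-grams = length - 3 + 1 = 4 - 3 + 1
= 2


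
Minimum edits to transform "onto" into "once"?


Word 1: "onto" (length 4)
Word 2: "once" (length 4)
One optimal edit sequence (insert/delete/substitute each cost 1):
  1. keep 'o'
  2. keep 'n'
  3. substitute 't' -> 'c'  (+1)
  4. substitute 'o' -> 'e'  (+1)
Total edit operations: 2
Edit distance = 2


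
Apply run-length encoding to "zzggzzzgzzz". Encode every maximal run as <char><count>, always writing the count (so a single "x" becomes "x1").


String: "zzggzzzgzzz"
Scanning for consecutive runs:
  'z' x 2
  'g' x 2
  'z' x 3
  'g' x 1
  'z' x 3
RLE = "z2g2z3g1z3"


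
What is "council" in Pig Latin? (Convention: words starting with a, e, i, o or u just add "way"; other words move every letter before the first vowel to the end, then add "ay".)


Word: "council"
Starts with consonant(s) → move to end, add 'ay'
Consonant cluster: "c"
Pig Latin = "ouncilcay"


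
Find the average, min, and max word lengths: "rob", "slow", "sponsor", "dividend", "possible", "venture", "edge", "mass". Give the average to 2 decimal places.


Lengths: "rob"=3, "slow"=4, "sponsor"=7, "dividend"=8, "possible"=8, "venture"=7, "edge"=4, "mass"=4
Sum = 45, Count = 8
Average = 45/8 = 5.63
= avg=5.63, min=3, max=8


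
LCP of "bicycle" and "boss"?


Word 1: "bicycle"
Word 2: "boss"
Comparing from start:
  Pos 0: 'b' == 'b'
  Pos 1: 'i' != 'o' (stop)
LCP = "b" (length 1)


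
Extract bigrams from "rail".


Word: "rail" (length 4)
Number of bigrams = 4 - 2 + 1 = 3
  Position 0: "ra"
  Position 1: "ai"
  Position 2: "il"
Bigrams = "ra", "ai", "il"


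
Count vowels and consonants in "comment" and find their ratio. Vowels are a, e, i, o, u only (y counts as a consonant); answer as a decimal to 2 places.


Word: "comment"
Vowels (a,e,i,o,u): 2
Consonants: 5
Ratio = 2/5
= 0.40


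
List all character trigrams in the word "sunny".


Word: "sunny" (length 5)
Number of trigrams = 5 - 3 + 1 = 3
  Position 0: "sun"
  Position 1: "unn"
  Position 2: "nny"
Trigrams = "sun", "unn", "nny"


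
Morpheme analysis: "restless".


Word: "restless"
Morphemes: rest | -less
Each morpheme carries meaning
= 2 morphemes


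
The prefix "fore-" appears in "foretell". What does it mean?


Prefix: fore-
Example: foretell = fore- + tell
Meaning = before


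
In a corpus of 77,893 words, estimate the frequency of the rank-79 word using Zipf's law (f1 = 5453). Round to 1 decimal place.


Zipf's law: f(r) = f(1) / r
f(1) = 5453
f(79) = 5453 / 79
= 69.0 occurrences


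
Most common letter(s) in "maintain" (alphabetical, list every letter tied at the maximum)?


Word: "maintain"
Letter counts:
  'a': 2
  'i': 2
  'm': 1
  'n': 2
  't': 1
Maximum count = 2
Most frequent = 'a', 'i', 'n' (2 times each)


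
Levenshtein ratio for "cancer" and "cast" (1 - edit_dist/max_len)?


Word 1: "cancer" (length 6)
Word 2: "cast" (length 4)
One optimal edit sequence:
  1. keep 'c'
  2. keep 'a'
  3. delete 'n'  (+1)
  4. delete 'c'  (+1)
  5. substitute 'e' -> 's'  (+1)
  6. substitute 'r' -> 't'  (+1)
Edit distance = 4
Max length = max(6, 4) = 6
Similarity = 1 - 4/6
= 0.3333


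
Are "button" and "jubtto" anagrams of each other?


Word 1: "button" → sorted: bnottu
Word 2: "jubtto" → sorted: bjottu
Same letters? bnottu != bjottu
Anagram = No


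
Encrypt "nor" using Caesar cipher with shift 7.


Word: "nor"
Shift: 7
Each letter → (letter + shift) mod 26:
  'n' (13) + 7 = 20 → 'u'
  'o' (14) + 7 = 21 → 'v'
  'r' (17) + 7 = 24 → 'y'
Result = "uvy"


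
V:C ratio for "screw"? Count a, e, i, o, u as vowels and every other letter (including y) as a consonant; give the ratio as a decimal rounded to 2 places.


Word: "screw"
Vowels (a,e,i,o,u): 1
Consonants: 4
Ratio = 1/4
= 0.25


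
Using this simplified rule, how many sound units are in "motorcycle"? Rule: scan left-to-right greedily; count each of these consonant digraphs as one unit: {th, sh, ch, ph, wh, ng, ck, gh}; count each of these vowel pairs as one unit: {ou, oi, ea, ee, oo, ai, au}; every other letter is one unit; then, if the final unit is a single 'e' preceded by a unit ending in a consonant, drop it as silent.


Word: "motorcycle" (10 letters)
Left-to-right scan:
  (1) 'm' (letter)
  (2) 'o' (letter)
  (3) 't' (letter)
  (4) 'o' (letter)
  (5) 'r' (letter)
  (6) 'c' (letter)
  (7) 'y' (letter)
  (8) 'c' (letter)
  (9) 'l' (letter)
  (10) 'e' (letter)
Units from scan: 10
Final unit is 'e' after a consonant -> drop as silent (-1)
Sound units = 9 units


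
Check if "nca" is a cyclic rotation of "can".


Word: "can", Candidate: "nca"
Method: check if candidate is substring of word+word
"cancan" contains "nca"? Yes
Is rotation = Yes


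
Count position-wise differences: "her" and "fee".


Comparing character by character (same length = 3):
  Pos 0: 'h' vs 'f' !=
  Pos 1: 'e' vs 'e' =
  Pos 2: 'r' vs 'e' !=
Hamming distance = 2


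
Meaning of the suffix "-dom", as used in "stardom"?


Suffix: -dom
Example: stardom = star + -dom
Meaning = state / realm


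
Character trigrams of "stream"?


Word: "stream" (length 6)
Number of trigrams = 6 - 3 + 1 = 4
  Position 0: "str"
  Position 1: "tre"
  Position 2: "rea"
  Position 3: "eam"
Trigrams = "str", "tre", "rea", "eam"


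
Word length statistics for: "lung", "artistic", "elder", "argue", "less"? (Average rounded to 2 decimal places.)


Lengths: "lung"=4, "artistic"=8, "elder"=5, "argue"=5, "less"=4
Sum = 26, Count = 5
Average = 26/5 = 5.20
= avg=5.20, min=4, max=8


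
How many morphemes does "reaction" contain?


Word: "reaction"
Morphemes: re- / act / -ion
Each morpheme carries meaning
= 3 morphemes


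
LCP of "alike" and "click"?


Word 1: "alike"
Word 2: "click"
Comparing from start:
  Pos 0: 'a' != 'c' (stop)
LCP = "" (length 0)


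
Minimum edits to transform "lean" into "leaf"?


Word 1: "lean" (length 4)
Word 2: "leaf" (length 4)
One optimal edit sequence (insert/delete/substitute each cost 1):
  1. keep 'l'
  2. keep 'e'
  3. keep 'a'
  4. substitute 'n' -> 'f'  (+1)
Total edit operations: 1
Edit distance = 1


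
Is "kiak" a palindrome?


Word: "kiak"
Reversed: "kaik"
Forward == Backward? kiak != kaik
Palindrome = No


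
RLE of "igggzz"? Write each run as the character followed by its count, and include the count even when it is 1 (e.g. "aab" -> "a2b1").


String: "igggzz"
Scanning for consecutive runs:
  'i' x 1
  'g' x 3
  'z' x 2
RLE = "i1g3z2"


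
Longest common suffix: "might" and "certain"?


Word 1: "might"
Word 2: "certain"
Comparing from end:
  Pos -1: 't' != 'n' (stop)
LCS = "" (length 0)


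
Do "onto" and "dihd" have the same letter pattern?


Pattern of "onto": [0, 1, 2, 0]
Pattern of "dihd": [0, 1, 2, 0]
Patterns match
Same pattern = Yes


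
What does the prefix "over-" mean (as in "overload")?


Prefix: over-
Example: overload = over- + load
Meaning = excessive


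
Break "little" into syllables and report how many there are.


Word: "little"
Syllable breakdown: lit · tle
Counting: 2 parts
= 2 syllables


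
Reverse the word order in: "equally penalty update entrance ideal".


Original: "equally penalty update entrance ideal"
Words (1..n): equally | penalty | update | entrance | ideal
Reversed (n..1): ideal | entrance | update | penalty | equally
Result = "ideal entrance update penalty equally"


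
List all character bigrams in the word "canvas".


Word: "canvas" (length 6)
Number of bigrams = 6 - 2 + 1 = 5
  Position 0: "ca"
  Position 1: "an"
  Position 2: "nv"
  Position 3: "va"
  Position 4: "as"
Bigrams = "ca", "an", "nv", "va", "as"


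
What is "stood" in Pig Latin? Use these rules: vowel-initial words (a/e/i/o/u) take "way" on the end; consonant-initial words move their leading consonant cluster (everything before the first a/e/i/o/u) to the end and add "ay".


Word: "stood"
Starts with consonant(s) → move to end, add 'ay'
Consonant cluster: "st"
Pig Latin = "oodstay"


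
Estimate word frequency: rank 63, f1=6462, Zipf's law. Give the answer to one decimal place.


Zipf's law: f(r) = f(1) / r
f(1) = 6462
f(63) = 6462 / 63
= 102.6 occurrences


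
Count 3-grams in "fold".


Word: "fold" (length 4)
Number of 3-grams = length - 3 + 1 = 4 - 3 + 1
= 2


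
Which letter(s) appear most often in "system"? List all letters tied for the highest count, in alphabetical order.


Word: "system"
Letter counts:
  'e': 1
  'm': 1
  's': 2
  't': 1
  'y': 1
Maximum count = 2
Most frequent = 's' (2 times each)


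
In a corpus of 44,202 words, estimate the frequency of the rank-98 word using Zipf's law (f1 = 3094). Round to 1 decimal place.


Zipf's law: f(r) = f(1) / r
f(1) = 3094
f(98) = 3094 / 98
= 31.6 occurrences


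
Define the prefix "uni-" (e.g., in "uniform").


Prefix: uni-
As in: uniform -> uni- + form
Meaning = one


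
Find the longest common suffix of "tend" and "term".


Word 1: "tend"
Word 2: "term"
Comparing from end:
  Pos -1: 'd' != 'm' (stop)
LCS = "" (length 0)


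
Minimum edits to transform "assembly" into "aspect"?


Word 1: "assembly" (length 8)
Word 2: "aspect" (length 6)
One optimal edit sequence (insert/delete/substitute each cost 1):
  1. keep 'a'
  2. keep 's'
  3. substitute 's' -> 'p'  (+1)
  4. keep 'e'
  5. delete 'm'  (+1)
  6. delete 'b'  (+1)
  7. substitute 'l' -> 'c'  (+1)
  8. substitute 'y' -> 't'  (+1)
Total edit operations: 5
Edit distance = 5


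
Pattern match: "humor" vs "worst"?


Pattern of "humor": [0, 1, 2, 3, 4]
Pattern of "worst": [0, 1, 2, 3, 4]
Patterns match
Same pattern = Yes


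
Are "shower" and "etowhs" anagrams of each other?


Word 1: "shower" → sorted: ehorsw
Word 2: "etowhs" → sorted: ehostw
Same letters? ehorsw != ehostw
Anagram = No


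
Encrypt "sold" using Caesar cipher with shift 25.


Word: "sold"
Shift: 25
Each letter → (letter + shift) mod 26:
  's' (18) + 25 = 17 → 'r'
  'o' (14) + 25 = 13 → 'n'
  'l' (11) + 25 = 10 → 'k'
  'd' (3) + 25 = 2 → 'c'
Result = "rnkc"


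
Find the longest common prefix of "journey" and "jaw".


Word 1: "journey"
Word 2: "jaw"
Comparing from start:
  Pos 0: 'j' == 'j'
  Pos 1: 'o' != 'a' (stop)
LCP = "j" (length 1)


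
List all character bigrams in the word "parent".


Word: "parent" (length 6)
Number of bigrams = 6 - 2 + 1 = 5
  Position 0: "pa"
  Position 1: "ar"
  Position 2: "re"
  Position 3: "en"
  Position 4: "nt"
Bigrams = "pa", "ar", "re", "en", "nt"


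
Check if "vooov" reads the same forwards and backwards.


Word: "vooov"
Reversed: "vooov"
Forward == Backward? vooov == vooov
Palindrome = Yes


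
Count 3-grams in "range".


Word: "range" (length 5)
Number of 3-grams = length - 3 + 1 = 5 - 3 + 1
= 3


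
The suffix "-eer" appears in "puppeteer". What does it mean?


Suffix: -eer
As in: puppeteer -> puppet + -eer
Meaning = one who is concerned with


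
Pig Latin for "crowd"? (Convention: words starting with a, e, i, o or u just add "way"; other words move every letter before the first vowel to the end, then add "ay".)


Word: "crowd"
Starts with consonant(s) → move to end, add 'ay'
Consonant cluster: "cr"
Pig Latin = "owdcray"


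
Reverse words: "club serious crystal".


Original: "club serious crystal"
Words (1..n): club | serious | crystal
Reversed (n..1): crystal | serious | club
Result = "crystal serious club"


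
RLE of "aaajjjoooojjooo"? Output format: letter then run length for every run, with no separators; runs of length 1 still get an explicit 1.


String: "aaajjjoooojjooo"
Scanning for consecutive runs:
  'a' x 3
  'j' x 3
  'o' x 4
  'j' x 2
  'o' x 3
RLE = "a3j3o4j2o3"


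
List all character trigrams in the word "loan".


Word: "loan" (length 4)
Number of trigrams = 4 - 3 + 1 = 2
  Position 0: "loa"
  Position 1: "oan"
Trigrams = "loa", "oan"


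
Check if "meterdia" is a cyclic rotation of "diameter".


Word: "diameter", Candidate: "meterdia"
Method: check if candidate is substring of word+word
"diameterdiameter" contains "meterdia"? Yes
Is rotation = Yes


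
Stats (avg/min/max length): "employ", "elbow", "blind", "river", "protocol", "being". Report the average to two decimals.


Lengths: "employ"=6, "elbow"=5, "blind"=5, "river"=5, "protocol"=8, "being"=5
Sum = 34, Count = 6
Average = 34/6 = 5.67
= avg=5.67, min=5, max=8


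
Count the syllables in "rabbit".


Word: "rabbit"
Syllable breakdown: rab | bit
Counting: 2 parts
= 2 syllables


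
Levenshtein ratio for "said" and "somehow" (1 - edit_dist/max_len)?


Word 1: "said" (length 4)
Word 2: "somehow" (length 7)
One optimal edit sequence:
  1. keep 's'
  2. insert 'o'  (+1)
  3. insert 'm'  (+1)
  4. insert 'e'  (+1)
  5. substitute 'a' -> 'h'  (+1)
  6. substitute 'i' -> 'o'  (+1)
  7. substitute 'd' -> 'w'  (+1)
Edit distance = 6
Max length = max(4, 7) = 7
Similarity = 1 - 6/7
= 0.1429


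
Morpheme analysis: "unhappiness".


Word: "unhappiness"
Morphemes: un- | happi | -ness
Each morpheme carries meaning
= 3 morphemes


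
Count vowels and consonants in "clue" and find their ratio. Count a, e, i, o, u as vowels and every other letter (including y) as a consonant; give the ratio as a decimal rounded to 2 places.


Word: "clue"
Vowels (a,e,i,o,u): 2
Consonants: 2
Ratio = 2/2
= 1.00


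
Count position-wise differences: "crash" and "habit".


Comparing character by character (same length = 5):
  Pos 0: 'c' vs 'h' !=
  Pos 1: 'r' vs 'a' !=
  Pos 2: 'a' vs 'b' !=
  Pos 3: 's' vs 'i' !=
  Pos 4: 'h' vs 't' !=
Hamming distance = 5


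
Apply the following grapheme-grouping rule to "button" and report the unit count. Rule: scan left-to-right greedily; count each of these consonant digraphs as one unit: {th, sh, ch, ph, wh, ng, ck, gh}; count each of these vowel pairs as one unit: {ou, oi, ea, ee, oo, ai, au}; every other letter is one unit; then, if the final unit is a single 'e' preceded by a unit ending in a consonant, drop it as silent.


Word: "button" (6 letters)
Left-to-right scan:
  (1) 'b' (letter)
  (2) 'u' (letter)
  (3) 't' (letter)
  (4) 't' (letter)
  (5) 'o' (letter)
  (6) 'n' (letter)
Units from scan: 6
Sound units = 6 units


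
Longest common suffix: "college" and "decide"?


Word 1: "college"
Word 2: "decide"
Comparing from end:
  Pos -1: 'e' == 'e'
  Pos -2: 'g' != 'd' (stop)
LCS = "e" (length 1)


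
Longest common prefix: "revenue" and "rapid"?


Word 1: "revenue"
Word 2: "rapid"
Comparing from start:
  Pos 0: 'r' == 'r'
  Pos 1: 'e' != 'a' (stop)
LCP = "r" (length 1)


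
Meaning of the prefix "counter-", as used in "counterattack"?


Prefix: counter-
Example: counterattack = counter- + attack
Meaning = against / opposite


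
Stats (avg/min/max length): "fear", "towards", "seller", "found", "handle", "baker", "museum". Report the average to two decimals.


Lengths: "fear"=4, "towards"=7, "seller"=6, "found"=5, "handle"=6, "baker"=5, "museum"=6
Sum = 39, Count = 7
Average = 39/7 = 5.57
= avg=5.57, min=4, max=7


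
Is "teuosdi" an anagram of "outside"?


Word 1: "outside" → sorted: deiostu
Word 2: "teuosdi" → sorted: deiostu
Same letters? deiostu == deiostu
Anagram = Yes


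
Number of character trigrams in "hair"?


Word: "hair" (length 4)
Number of 3-grams = length - 3 + 1 = 4 - 3 + 1
= 2


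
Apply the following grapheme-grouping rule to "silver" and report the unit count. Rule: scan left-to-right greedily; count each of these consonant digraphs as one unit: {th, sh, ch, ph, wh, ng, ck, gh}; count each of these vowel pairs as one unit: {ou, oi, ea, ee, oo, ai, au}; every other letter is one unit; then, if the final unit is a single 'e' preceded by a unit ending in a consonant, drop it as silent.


Word: "silver" (6 letters)
Left-to-right scan:
  [1] 's' (letter)
  [2] 'i' (letter)
  [3] 'l' (letter)
  [4] 'v' (letter)
  [5] 'e' (letter)
  [6] 'r' (letter)
Units from scan: 6
Sound units = 6 units


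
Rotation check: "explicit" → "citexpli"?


Word: "explicit", Candidate: "citexpli"
Method: check if candidate is substring of word+word
"explicitexplicit" contains "citexpli"? Yes
Is rotation = Yes


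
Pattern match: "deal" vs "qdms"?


Pattern of "deal": [0, 1, 2, 3]
Pattern of "qdms": [0, 1, 2, 3]
Patterns match
Same pattern = Yes


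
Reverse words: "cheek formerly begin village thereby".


Original: "cheek formerly begin village thereby"
Words (1..n): cheek | formerly | begin | village | thereby
Reversed (n..1): thereby | village | begin | formerly | cheek
Result = "thereby village begin formerly cheek"


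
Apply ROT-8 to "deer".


Word: "deer"
Shift: 8
Each letter → (letter + shift) mod 26:
  'd' (3) + 8 = 11 → 'l'
  'e' (4) + 8 = 12 → 'm'
  'e' (4) + 8 = 12 → 'm'
  'r' (17) + 8 = 25 → 'z'
Result = "lmmz"


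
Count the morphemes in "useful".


Word: "useful"
Morphemes: use | -ful
Each morpheme carries meaning
= 2 morphemes


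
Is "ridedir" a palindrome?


Word: "ridedir"
Reversed: "ridedir"
Forward == Backward? ridedir == ridedir
Palindrome = Yes


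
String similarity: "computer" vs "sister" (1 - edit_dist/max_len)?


Word 1: "computer" (length 8)
Word 2: "sister" (length 6)
One optimal edit sequence:
  1. delete 'c'  (+1)
  2. delete 'o'  (+1)
  3. substitute 'm' -> 's'  (+1)
  4. substitute 'p' -> 'i'  (+1)
  5. substitute 'u' -> 's'  (+1)
  6. keep 't'
  7. keep 'e'
  8. keep 'r'
Edit distance = 5
Max length = max(8, 6) = 8
Similarity = 1 - 5/8
= 0.3750


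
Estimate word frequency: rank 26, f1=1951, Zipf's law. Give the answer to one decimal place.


Zipf's law: f(r) = f(1) / r
f(1) = 1951
f(26) = 1951 / 26
= 75.0 occurrences


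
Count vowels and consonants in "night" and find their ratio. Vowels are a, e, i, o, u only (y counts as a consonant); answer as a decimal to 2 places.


Word: "night"
Vowels (a,e,i,o,u): 1
Consonants: 4
Ratio = 1/4
= 0.25


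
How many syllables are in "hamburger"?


Word: "hamburger"
Syllable breakdown: ham-bur-ger
Counting: 3 parts
= 3 syllables


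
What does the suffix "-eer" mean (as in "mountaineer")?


Suffix: -eer
Example: mountaineer (mountain + -eer)
Meaning = one who is concerned with


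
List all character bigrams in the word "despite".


Word: "despite" (length 7)
Number of bigrams = 7 - 2 + 1 = 6
  Position 0: "de"
  Position 1: "es"
  Position 2: "sp"
  Position 3: "pi"
  Position 4: "it"
  Position 5: "te"
Bigrams = "de", "es", "sp", "pi", "it", "te"


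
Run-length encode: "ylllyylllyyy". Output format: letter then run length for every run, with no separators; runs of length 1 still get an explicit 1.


String: "ylllyylllyyy"
Scanning for consecutive runs:
  'y' x 1
  'l' x 3
  'y' x 2
  'l' x 3
  'y' x 3
RLE = "y1l3y2l3y3"


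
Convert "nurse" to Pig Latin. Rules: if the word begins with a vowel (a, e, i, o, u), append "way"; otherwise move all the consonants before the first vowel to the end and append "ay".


Word: "nurse"
Starts with consonant(s) → move to end, add 'ay'
Consonant cluster: "n"
Pig Latin = "ursenay"


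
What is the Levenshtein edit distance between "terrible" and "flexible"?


Word 1: "terrible" (length 8)
Word 2: "flexible" (length 8)
One optimal edit sequence (insert/delete/substitute each cost 1):
  1. substitute 't' -> 'f'  (+1)
  2. substitute 'e' -> 'l'  (+1)
  3. substitute 'r' -> 'e'  (+1)
  4. substitute 'r' -> 'x'  (+1)
  5. keep 'i'
  6. keep 'b'
  7. keep 'l'
  8. keep 'e'
Total edit operations: 4
Edit distance = 4


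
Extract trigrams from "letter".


Word: "letter" (length 6)
Number of trigrams = 6 - 3 + 1 = 4
  Position 0: "let"
  Position 1: "ett"
  Position 2: "tte"
  Position 3: "ter"
Trigrams = "let", "ett", "tte", "ter"


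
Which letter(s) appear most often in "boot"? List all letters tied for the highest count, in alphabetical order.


Word: "boot"
Letter counts:
  'b': 1
  'o': 2
  't': 1
Maximum count = 2
Most frequent = 'o' (2 times each)


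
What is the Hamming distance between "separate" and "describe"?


Comparing character by character (same length = 8):
  Pos 0: 's' vs 'd' !=
  Pos 1: 'e' vs 'e' =
  Pos 2: 'p' vs 's' !=
  Pos 3: 'a' vs 'c' !=
  Pos 4: 'r' vs 'r' =
  Pos 5: 'a' vs 'i' !=
  Pos 6: 't' vs 'b' !=
  Pos 7: 'e' vs 'e' =
Hamming distance = 5


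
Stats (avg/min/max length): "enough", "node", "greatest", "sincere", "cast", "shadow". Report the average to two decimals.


Lengths: "enough"=6, "node"=4, "greatest"=8, "sincere"=7, "cast"=4, "shadow"=6
Sum = 35, Count = 6
Average = 35/6 = 5.83
= avg=5.83, min=4, max=8
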